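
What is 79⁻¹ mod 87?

gcd(87, 79):
  87 = 1·79 + 8
  79 = 9·8 + 7
  8 = 1·7 + 1
  7 = 7·1
so gcd(87, 79) = 1.
Back-substitute for Bézout coefficients:
  1 = 8 - 1·7
  ... = 79·(-11) + 87·(10)
So 79·-11 ≡ 1 (mod 87), and -11 mod 87 = 76.

76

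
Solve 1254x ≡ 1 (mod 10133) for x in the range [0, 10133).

8929

gcd(10133, 1254) = 1.
By Bézout, 1254*(-1204) + 10133*(149) = 1.
So 1254*-1204 ≡ 1 (mod 10133), and -1204 mod 10133 = 8929.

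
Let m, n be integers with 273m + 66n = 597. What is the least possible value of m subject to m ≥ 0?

15

gcd(273, 66) = 3  (273 = 4×66 + 9, 66 = 7×9 + 3, 9 = 3×3).
3 divides 597, so solutions exist.
Back-substituting, 273×(-7) + 66×(29) = 3.
Scale by 597/3 = 199: (m₀, n₀) = (-1393, 5771).
General solution: m = -1393 + 22t, n = 5771 - 91t for integer t.
m ≥ 0: smallest is -1393 mod 22 = 15 (at t = 64), with n = -53.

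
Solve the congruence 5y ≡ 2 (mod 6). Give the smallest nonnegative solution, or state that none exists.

4

gcd(6, 5) = 1  (6 = 1*5 + 1, 5 = 5*1).
1 divides 2, so solutions exist.
Back-substituting, 5*(-1) + 6*(1) = 1.
So 5*(-1) ≡ 1 (mod 6); multiply by 2: y ≡ -2 (mod 6).
Smallest nonnegative: y = -2 mod 6 = 4.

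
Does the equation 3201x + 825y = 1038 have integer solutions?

gcd(3201, 825):
  3201 = 3·825 + 726
  825 = 1·726 + 99
  726 = 7·99 + 33
  99 = 3·33
so gcd(3201, 825) = 33.
33 does not divide 1038 (remainder 15), so no integer solutions.

no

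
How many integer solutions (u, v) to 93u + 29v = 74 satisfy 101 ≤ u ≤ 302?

gcd(93, 29) = 1  (93 = 3*29 + 6, 29 = 4*6 + 5, 6 = 1*5 + 1, 5 = 5*1).
Back-substituting, 93*(5) + 29*(-16) = 1.
Scale by 74: particular solution (370, -1184); reduce u mod 29: (22, -68).
General solution: u = 22 + 29t, v = -68 - 93t for integer t.
101 ≤ 22 + 29t ≤ 302 gives t ∈ [3, 9], which is 7 values.

7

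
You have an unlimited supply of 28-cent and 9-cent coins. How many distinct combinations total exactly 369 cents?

Need nonnegative integers with 28j + 9k = 369.
gcd(28, 9) = 1, and 28·(1) + 9·(-3) = 1.
So (j₀, k₀) = (369, -1107); general j = 369 + 9t, k = -1107 - 28t.
j ≥ 0 ⇒ t ≥ -41; k ≥ 0 ⇒ t ≤ -40. That's 2 values of t.

2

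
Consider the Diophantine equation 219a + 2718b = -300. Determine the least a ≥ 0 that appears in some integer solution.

gcd(2718, 219) = 3  (2718 = 12·219 + 90, 219 = 2·90 + 39, 90 = 2·39 + 12, 39 = 3·12 + 3, 12 = 4·3).
3 divides -300, so solutions exist.
Back-substituting, 219·(211) + 2718·(-17) = 3.
Scale by -300/3 = -100: (a₀, b₀) = (-21100, 1700).
General solution: a = -21100 + 906t, b = 1700 - 73t for integer t.
a ≥ 0: smallest is -21100 mod 906 = 644 (at t = 24), with b = -52.

644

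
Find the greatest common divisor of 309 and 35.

1

gcd(309, 35):
  309 = 8*35 + 29
  35 = 1*29 + 6
  29 = 4*6 + 5
  6 = 1*5 + 1
  5 = 5*1
so gcd(309, 35) = 1.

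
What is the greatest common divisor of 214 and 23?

gcd(214, 23):
  214 = 9×23 + 7
  23 = 3×7 + 2
  7 = 3×2 + 1
  2 = 2×1
so gcd(214, 23) = 1.

1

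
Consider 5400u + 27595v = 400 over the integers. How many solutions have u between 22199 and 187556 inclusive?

30

gcd(27595, 5400) = 5.
By Bézout, 5400·(2458) + 27595·(-481) = 5.
Particular solution: (3475, -680).
General solution: u = 3475 + 5519t, v = -680 - 1080t for integer t.
22199 ≤ 3475 + 5519t ≤ 187556 gives t ∈ [4, 33], which is 30 values.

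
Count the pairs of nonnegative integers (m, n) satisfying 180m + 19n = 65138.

gcd(180, 19) = 1.
By Bézout, 180·(-2) + 19·(19) = 1.
One solution: (7, 3362).
General: m = 7 + 19t, n = 3362 - 180t.
m ≥ 0 ⇒ t ≥ 0; n ≥ 0 ⇒ t ≤ 18. So t ∈ [0, 18]: 19 solutions.

19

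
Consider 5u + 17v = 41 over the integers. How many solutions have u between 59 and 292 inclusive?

14

gcd(17, 5):
  17 = 3*5 + 2
  5 = 2*2 + 1
  2 = 2*1
so gcd(17, 5) = 1.
Back-substitute for Bézout coefficients:
  1 = 5 - 2*2
  ... = 5*(7) + 17*(-2)
Scale by 41: particular solution (287, -82); reduce u mod 17: (15, -2).
General solution: u = 15 + 17t, v = -2 - 5t for integer t.
59 ≤ 15 + 17t ≤ 292 gives t ∈ [3, 16], which is 14 values.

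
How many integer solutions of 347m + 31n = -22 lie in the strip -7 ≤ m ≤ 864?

gcd(347, 31) = 1.
By Bézout, 347*(-5) + 31*(56) = 1.
Particular solution: (17, -191).
General solution: m = 17 + 31t, n = -191 - 347t for integer t.
-7 ≤ 17 + 31t ≤ 864 gives t ∈ [0, 27], which is 28 values.

28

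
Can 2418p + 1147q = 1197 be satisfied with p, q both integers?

gcd(2418, 1147) = 31.
31 does not divide 1197 (remainder 19), so no integer solutions.

no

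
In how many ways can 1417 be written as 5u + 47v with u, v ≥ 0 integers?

6

gcd(47, 5) = 1.
By Bézout, 5×(19) + 47×(-2) = 1.
One solution: (39, 26).
General: u = 39 + 47t, v = 26 - 5t.
u ≥ 0 ⇒ t ≥ 0; v ≥ 0 ⇒ t ≤ 5. So t ∈ [0, 5]: 6 solutions.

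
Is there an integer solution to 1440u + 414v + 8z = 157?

no

gcd(1440, 414) = 18  (1440 = 3×414 + 198, 414 = 2×198 + 18, 198 = 11×18).
gcd(18, 8) = 2.
2 does not divide 157 (remainder 1), so no integer solutions.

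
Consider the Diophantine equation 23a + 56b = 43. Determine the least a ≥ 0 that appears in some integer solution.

53

gcd(56, 23):
  56 = 2·23 + 10
  23 = 2·10 + 3
  10 = 3·3 + 1
  3 = 3·1
so gcd(56, 23) = 1.
1 divides 43, so solutions exist.
Back-substitute for Bézout coefficients:
  1 = 10 - 3·3
  ... = 23·(-17) + 56·(7)
Scale by 43/1 = 43: (a₀, b₀) = (-731, 301).
General solution: a = -731 + 56t, b = 301 - 23t for integer t.
a ≥ 0: smallest is -731 mod 56 = 53 (at t = 14), with b = -21.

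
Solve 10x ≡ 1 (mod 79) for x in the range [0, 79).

gcd(79, 10) = 1  (79 = 7×10 + 9, 10 = 1×9 + 1, 9 = 9×1).
Back-substituting, 10×(8) + 79×(-1) = 1.
So 10×8 ≡ 1 (mod 79), and 8 mod 79 = 8.

8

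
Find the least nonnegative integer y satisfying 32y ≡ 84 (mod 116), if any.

28

gcd(116, 32) = 4  (116 = 3·32 + 20, 32 = 1·20 + 12, 20 = 1·12 + 8, 12 = 1·8 + 4, 8 = 2·4).
4 divides 84, so solutions exist.
Back-substituting, 32·(11) + 116·(-3) = 4.
So 32·(11) ≡ 4 (mod 116); multiply by 21: y ≡ 231 (mod 29).
Smallest nonnegative: y = 231 mod 29 = 28.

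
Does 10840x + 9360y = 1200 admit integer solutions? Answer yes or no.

yes

gcd(10840, 9360) = 40  (10840 = 1*9360 + 1480, 9360 = 6*1480 + 480, 1480 = 3*480 + 40, 480 = 12*40).
40 divides 1200, so integer solutions exist.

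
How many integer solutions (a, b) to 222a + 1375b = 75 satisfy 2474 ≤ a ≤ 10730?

gcd(1375, 222):
  1375 = 6*222 + 43
  222 = 5*43 + 7
  43 = 6*7 + 1
  7 = 7*1
so gcd(1375, 222) = 1.
Back-substitute for Bézout coefficients:
  1 = 43 - 6*7
  ... = 222*(-192) + 1375*(31)
Scale by 75: particular solution (-14400, 2325); reduce a mod 1375: (725, -117).
General solution: a = 725 + 1375t, b = -117 - 222t for integer t.
2474 ≤ 725 + 1375t ≤ 10730 gives t ∈ [2, 7], which is 6 values.

6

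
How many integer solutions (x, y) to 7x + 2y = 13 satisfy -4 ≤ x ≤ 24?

14

gcd(7, 2):
  7 = 3×2 + 1
  2 = 2×1
so gcd(7, 2) = 1.
Back-substitute for Bézout coefficients:
  1 = 7 - 3×2
  ... = 7×(1) + 2×(-3)
Scale by 13: particular solution (13, -39); reduce x mod 2: (1, 3).
General solution: x = 1 + 2t, y = 3 - 7t for integer t.
-4 ≤ 1 + 2t ≤ 24 gives t ∈ [-2, 11], which is 14 values.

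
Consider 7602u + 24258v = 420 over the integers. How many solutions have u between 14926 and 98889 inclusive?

21

gcd(24258, 7602) = 6.
By Bézout, 7602×(284) + 24258×(-89) = 6.
Particular solution: (3708, -1162).
General solution: u = 3708 + 4043t, v = -1162 - 1267t for integer t.
14926 ≤ 3708 + 4043t ≤ 98889 gives t ∈ [3, 23], which is 21 values.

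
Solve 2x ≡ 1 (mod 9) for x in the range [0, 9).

gcd(9, 2):
  9 = 4*2 + 1
  2 = 2*1
so gcd(9, 2) = 1.
Back-substitute for Bézout coefficients:
  1 = 9 - 4*2
  ... = 2*(-4) + 9*(1)
So 2*-4 ≡ 1 (mod 9), and -4 mod 9 = 5.

5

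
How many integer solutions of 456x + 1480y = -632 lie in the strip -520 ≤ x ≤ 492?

6

gcd(1480, 456):
  1480 = 3·456 + 112
  456 = 4·112 + 8
  112 = 14·8
so gcd(1480, 456) = 8.
Back-substitute for Bézout coefficients:
  8 = 456 - 4·112
  ... = 456·(13) + 1480·(-4)
Scale by -79: particular solution (-1027, 316); reduce x mod 185: (83, -26).
General solution: x = 83 + 185t, y = -26 - 57t for integer t.
-520 ≤ 83 + 185t ≤ 492 gives t ∈ [-3, 2], which is 6 values.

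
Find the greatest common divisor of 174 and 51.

3

gcd(174, 51):
  174 = 3*51 + 21
  51 = 2*21 + 9
  21 = 2*9 + 3
  9 = 3*3
so gcd(174, 51) = 3.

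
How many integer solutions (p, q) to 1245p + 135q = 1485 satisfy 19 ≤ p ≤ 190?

gcd(1245, 135):
  1245 = 9×135 + 30
  135 = 4×30 + 15
  30 = 2×15
so gcd(1245, 135) = 15.
Back-substitute for Bézout coefficients:
  15 = 135 - 4×30
  ... = 1245×(-4) + 135×(37)
Scale by 99: particular solution (-396, 3663); reduce p mod 9: (0, 11).
General solution: p = 0 + 9t, q = 11 - 83t for integer t.
19 ≤ 0 + 9t ≤ 190 gives t ∈ [3, 21], which is 19 values.

19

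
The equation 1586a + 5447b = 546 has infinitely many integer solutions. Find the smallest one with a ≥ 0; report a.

385

gcd(5447, 1586):
  5447 = 3×1586 + 689
  1586 = 2×689 + 208
  689 = 3×208 + 65
  208 = 3×65 + 13
  65 = 5×13
so gcd(5447, 1586) = 13.
13 divides 546, so solutions exist.
Back-substitute for Bézout coefficients:
  13 = 208 - 3×65
  ... = 1586×(79) + 5447×(-23)
Scale by 546/13 = 42: (a₀, b₀) = (3318, -966).
General solution: a = 3318 + 419t, b = -966 - 122t for integer t.
a ≥ 0: smallest is 3318 mod 419 = 385 (at t = -7), with b = -112.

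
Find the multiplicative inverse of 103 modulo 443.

400

gcd(443, 103) = 1  (443 = 4·103 + 31, 103 = 3·31 + 10, 31 = 3·10 + 1, 10 = 10·1).
Back-substituting, 103·(-43) + 443·(10) = 1.
So 103·-43 ≡ 1 (mod 443), and -43 mod 443 = 400.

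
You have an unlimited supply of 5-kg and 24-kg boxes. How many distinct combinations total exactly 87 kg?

Need nonnegative integers with 5j + 24k = 87.
gcd(5, 24) = 1, and 5·(5) + 24·(-1) = 1.
So (j₀, k₀) = (435, -87); general j = 435 + 24t, k = -87 - 5t.
j ≥ 0 ⇒ t ≥ -18; k ≥ 0 ⇒ t ≤ -18. That's 1 value of t.

1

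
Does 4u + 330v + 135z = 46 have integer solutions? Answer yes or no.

gcd(330, 4) = 2  (330 = 82×4 + 2, 4 = 2×2).
gcd(2, 135) = 1.
1 divides 46, so integer solutions exist.

yes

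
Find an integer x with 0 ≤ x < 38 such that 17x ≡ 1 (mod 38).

gcd(38, 17) = 1.
By Bézout, 17·(9) + 38·(-4) = 1.
So 17·9 ≡ 1 (mod 38), and 9 mod 38 = 9.

9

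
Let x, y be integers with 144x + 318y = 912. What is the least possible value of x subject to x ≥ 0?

gcd(318, 144):
  318 = 2·144 + 30
  144 = 4·30 + 24
  30 = 1·24 + 6
  24 = 4·6
so gcd(318, 144) = 6.
6 divides 912, so solutions exist.
Back-substitute for Bézout coefficients:
  6 = 30 - 1·24
  ... = 144·(-11) + 318·(5)
Scale by 912/6 = 152: (x₀, y₀) = (-1672, 760).
General solution: x = -1672 + 53t, y = 760 - 24t for integer t.
x ≥ 0: smallest is -1672 mod 53 = 24 (at t = 32), with y = -8.

24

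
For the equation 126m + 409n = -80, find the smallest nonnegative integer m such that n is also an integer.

298

gcd(409, 126):
  409 = 3·126 + 31
  126 = 4·31 + 2
  31 = 15·2 + 1
  2 = 2·1
so gcd(409, 126) = 1.
1 divides -80, so solutions exist.
Back-substitute for Bézout coefficients:
  1 = 31 - 15·2
  ... = 126·(-198) + 409·(61)
Scale by -80/1 = -80: (m₀, n₀) = (15840, -4880).
General solution: m = 15840 + 409t, n = -4880 - 126t for integer t.
m ≥ 0: smallest is 15840 mod 409 = 298 (at t = -38), with n = -92.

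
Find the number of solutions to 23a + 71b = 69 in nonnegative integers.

1

gcd(71, 23) = 1  (71 = 3*23 + 2, 23 = 11*2 + 1, 2 = 2*1).
Back-substituting, 23*(34) + 71*(-11) = 1.
Scale by 69: one solution is (2346, -759). Reduce a mod 71: (3, 0).
General: a = 3 + 71t, b = 0 - 23t.
a ≥ 0 ⇒ t ≥ 0; b ≥ 0 ⇒ t ≤ 0. So t ∈ [0, 0]: 1 solution.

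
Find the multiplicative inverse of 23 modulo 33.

23

gcd(33, 23) = 1  (33 = 1×23 + 10, 23 = 2×10 + 3, 10 = 3×3 + 1, 3 = 3×1).
Back-substituting, 23×(-10) + 33×(7) = 1.
So 23×-10 ≡ 1 (mod 33), and -10 mod 33 = 23.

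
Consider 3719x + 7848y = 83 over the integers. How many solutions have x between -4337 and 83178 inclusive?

11

gcd(7848, 3719) = 1.
By Bézout, 3719·(1895) + 7848·(-898) = 1.
Particular solution: (325, -154).
General solution: x = 325 + 7848t, y = -154 - 3719t for integer t.
-4337 ≤ 325 + 7848t ≤ 83178 gives t ∈ [0, 10], which is 11 values.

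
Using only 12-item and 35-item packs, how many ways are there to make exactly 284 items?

Need nonnegative integers with 12j + 35k = 284.
gcd(12, 35) = 1, and 12·(3) + 35·(-1) = 1.
So (j₀, k₀) = (852, -284); general j = 852 + 35t, k = -284 - 12t.
j ≥ 0 ⇒ t ≥ -24; k ≥ 0 ⇒ t ≤ -24. That's 1 value of t.

1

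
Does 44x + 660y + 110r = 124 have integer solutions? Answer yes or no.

gcd(660, 44) = 44.
gcd(44, 110) = 22.
22 does not divide 124 (remainder 14), so no integer solutions.

no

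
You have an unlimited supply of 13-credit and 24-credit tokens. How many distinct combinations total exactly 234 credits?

Need nonnegative integers with 13j + 24k = 234.
gcd(13, 24) = 1, and 13·(-11) + 24·(6) = 1.
So (j₀, k₀) = (-2574, 1404); general j = -2574 + 24t, k = 1404 - 13t.
j ≥ 0 ⇒ t ≥ 108; k ≥ 0 ⇒ t ≤ 108. That's 1 value of t.

1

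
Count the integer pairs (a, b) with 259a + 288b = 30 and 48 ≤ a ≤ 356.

gcd(288, 259) = 1  (288 = 1·259 + 29, 259 = 8·29 + 27, 29 = 1·27 + 2, 27 = 13·2 + 1, 2 = 2·1).
Back-substituting, 259·(139) + 288·(-125) = 1.
Scale by 30: particular solution (4170, -3750); reduce a mod 288: (138, -124).
General solution: a = 138 + 288t, b = -124 - 259t for integer t.
48 ≤ 138 + 288t ≤ 356 gives t ∈ [0, 0], which is 1 value.

1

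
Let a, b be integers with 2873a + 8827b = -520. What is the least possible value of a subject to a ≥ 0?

347

gcd(8827, 2873) = 13  (8827 = 3*2873 + 208, 2873 = 13*208 + 169, 208 = 1*169 + 39, 169 = 4*39 + 13, 39 = 3*13).
13 divides -520, so solutions exist.
Back-substituting, 2873*(212) + 8827*(-69) = 13.
Scale by -520/13 = -40: (a₀, b₀) = (-8480, 2760).
General solution: a = -8480 + 679t, b = 2760 - 221t for integer t.
a ≥ 0: smallest is -8480 mod 679 = 347 (at t = 13), with b = -113.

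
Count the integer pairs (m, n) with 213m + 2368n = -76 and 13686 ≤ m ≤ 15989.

gcd(2368, 213) = 1.
By Bézout, 213·(189) + 2368·(-17) = 1.
Particular solution: (2212, -199).
General solution: m = 2212 + 2368t, n = -199 - 213t for integer t.
13686 ≤ 2212 + 2368t ≤ 15989 gives t ∈ [5, 5], which is 1 value.

1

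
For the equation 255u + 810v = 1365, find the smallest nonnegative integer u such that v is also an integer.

gcd(810, 255) = 15.
15 divides 1365, so solutions exist.
By Bézout, 255·(-19) + 810·(6) = 15.
Scale by 1365/15 = 91: (u₀, v₀) = (-1729, 546).
General solution: u = -1729 + 54t, v = 546 - 17t for integer t.
u ≥ 0: smallest is -1729 mod 54 = 53 (at t = 33), with v = -15.

53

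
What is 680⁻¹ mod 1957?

gcd(1957, 680):
  1957 = 2×680 + 597
  680 = 1×597 + 83
  597 = 7×83 + 16
  83 = 5×16 + 3
  16 = 5×3 + 1
  3 = 3×1
so gcd(1957, 680) = 1.
Back-substitute for Bézout coefficients:
  1 = 16 - 5×3
  ... = 680×(-613) + 1957×(213)
So 680×-613 ≡ 1 (mod 1957), and -613 mod 1957 = 1344.

1344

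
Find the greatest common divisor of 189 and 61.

gcd(189, 61):
  189 = 3·61 + 6
  61 = 10·6 + 1
  6 = 6·1
so gcd(189, 61) = 1.

1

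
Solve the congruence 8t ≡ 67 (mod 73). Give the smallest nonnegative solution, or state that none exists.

gcd(73, 8) = 1  (73 = 9·8 + 1, 8 = 8·1).
1 divides 67, so solutions exist.
Back-substituting, 8·(-9) + 73·(1) = 1.
So 8·(-9) ≡ 1 (mod 73); multiply by 67: t ≡ -603 (mod 73).
Smallest nonnegative: t = -603 mod 73 = 54.

54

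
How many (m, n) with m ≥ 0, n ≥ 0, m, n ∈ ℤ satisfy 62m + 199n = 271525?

gcd(199, 62):
  199 = 3*62 + 13
  62 = 4*13 + 10
  13 = 1*10 + 3
  10 = 3*3 + 1
  3 = 3*1
so gcd(199, 62) = 1.
Back-substitute for Bézout coefficients:
  1 = 10 - 3*3
  ... = 62*(61) + 199*(-19)
Scale by 271525: one solution is (16563025, -5158975). Reduce m mod 199: (56, 1347).
General: m = 56 + 199t, n = 1347 - 62t.
m ≥ 0 ⇒ t ≥ 0; n ≥ 0 ⇒ t ≤ 21. So t ∈ [0, 21]: 22 solutions.

22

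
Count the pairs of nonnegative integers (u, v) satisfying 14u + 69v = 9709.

gcd(69, 14):
  69 = 4*14 + 13
  14 = 1*13 + 1
  13 = 13*1
so gcd(69, 14) = 1.
Back-substitute for Bézout coefficients:
  1 = 14 - 1*13
  ... = 14*(5) + 69*(-1)
Scale by 9709: one solution is (48545, -9709). Reduce u mod 69: (38, 133).
General: u = 38 + 69t, v = 133 - 14t.
u ≥ 0 ⇒ t ≥ 0; v ≥ 0 ⇒ t ≤ 9. So t ∈ [0, 9]: 10 solutions.

10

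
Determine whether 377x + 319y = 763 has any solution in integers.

gcd(377, 319) = 29  (377 = 1·319 + 58, 319 = 5·58 + 29, 58 = 2·29).
29 does not divide 763 (remainder 9), so no integer solutions.

no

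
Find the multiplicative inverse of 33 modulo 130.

67

gcd(130, 33) = 1  (130 = 3×33 + 31, 33 = 1×31 + 2, 31 = 15×2 + 1, 2 = 2×1).
Back-substituting, 33×(-63) + 130×(16) = 1.
So 33×-63 ≡ 1 (mod 130), and -63 mod 130 = 67.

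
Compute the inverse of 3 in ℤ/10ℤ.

gcd(10, 3) = 1  (10 = 3×3 + 1, 3 = 3×1).
Back-substituting, 3×(-3) + 10×(1) = 1.
So 3×-3 ≡ 1 (mod 10), and -3 mod 10 = 7.

7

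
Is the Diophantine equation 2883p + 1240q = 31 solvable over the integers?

gcd(2883, 1240) = 31  (2883 = 2·1240 + 403, 1240 = 3·403 + 31, 403 = 13·31).
31 divides 31, so integer solutions exist.

yes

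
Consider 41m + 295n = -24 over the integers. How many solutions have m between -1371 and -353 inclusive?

3

gcd(295, 41) = 1.
By Bézout, 41*(36) + 295*(-5) = 1.
Particular solution: (21, -3).
General solution: m = 21 + 295t, n = -3 - 41t for integer t.
-1371 ≤ 21 + 295t ≤ -353 gives t ∈ [-4, -2], which is 3 values.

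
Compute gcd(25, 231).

gcd(231, 25):
  231 = 9·25 + 6
  25 = 4·6 + 1
  6 = 6·1
so gcd(231, 25) = 1.

1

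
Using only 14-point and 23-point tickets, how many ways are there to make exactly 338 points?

Need nonnegative integers with 14j + 23k = 338.
gcd(14, 23) = 1, and 14·(5) + 23·(-3) = 1.
So (j₀, k₀) = (1690, -1014); general j = 1690 + 23t, k = -1014 - 14t.
j ≥ 0 ⇒ t ≥ -73; k ≥ 0 ⇒ t ≤ -73. That's 1 value of t.

1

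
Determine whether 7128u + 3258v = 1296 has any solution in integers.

gcd(7128, 3258):
  7128 = 2*3258 + 612
  3258 = 5*612 + 198
  612 = 3*198 + 18
  198 = 11*18
so gcd(7128, 3258) = 18.
18 divides 1296, so integer solutions exist.

yes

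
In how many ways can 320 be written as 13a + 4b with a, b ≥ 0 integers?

7

gcd(13, 4) = 1  (13 = 3·4 + 1, 4 = 4·1).
Back-substituting, 13·(1) + 4·(-3) = 1.
Scale by 320: one solution is (320, -960). Reduce a mod 4: (0, 80).
General: a = 0 + 4t, b = 80 - 13t.
a ≥ 0 ⇒ t ≥ 0; b ≥ 0 ⇒ t ≤ 6. So t ∈ [0, 6]: 7 solutions.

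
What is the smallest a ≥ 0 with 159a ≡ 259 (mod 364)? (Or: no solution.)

gcd(364, 159) = 1  (364 = 2*159 + 46, 159 = 3*46 + 21, 46 = 2*21 + 4, 21 = 5*4 + 1, 4 = 4*1).
1 divides 259, so solutions exist.
Back-substituting, 159*(87) + 364*(-38) = 1.
So 159*(87) ≡ 1 (mod 364); multiply by 259: a ≡ 22533 (mod 364).
Smallest nonnegative: a = 22533 mod 364 = 329.

329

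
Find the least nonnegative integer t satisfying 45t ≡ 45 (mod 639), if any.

1

gcd(639, 45):
  639 = 14*45 + 9
  45 = 5*9
so gcd(639, 45) = 9.
9 divides 45, so solutions exist.
Back-substitute for Bézout coefficients:
  9 = 639 - 14*45
  ... = 45*(-14) + 639*(1)
So 45*(-14) ≡ 9 (mod 639); multiply by 5: t ≡ -70 (mod 71).
Smallest nonnegative: t = -70 mod 71 = 1.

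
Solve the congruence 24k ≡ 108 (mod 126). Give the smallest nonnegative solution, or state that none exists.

15

gcd(126, 24):
  126 = 5·24 + 6
  24 = 4·6
so gcd(126, 24) = 6.
6 divides 108, so solutions exist.
Back-substitute for Bézout coefficients:
  6 = 126 - 5·24
  ... = 24·(-5) + 126·(1)
So 24·(-5) ≡ 6 (mod 126); multiply by 18: k ≡ -90 (mod 21).
Smallest nonnegative: k = -90 mod 21 = 15.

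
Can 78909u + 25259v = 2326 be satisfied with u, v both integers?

gcd(78909, 25259) = 29  (78909 = 3×25259 + 3132, 25259 = 8×3132 + 203, 3132 = 15×203 + 87, 203 = 2×87 + 29, 87 = 3×29).
29 does not divide 2326 (remainder 6), so no integer solutions.

no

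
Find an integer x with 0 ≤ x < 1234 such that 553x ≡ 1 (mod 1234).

gcd(1234, 553):
  1234 = 2·553 + 128
  553 = 4·128 + 41
  128 = 3·41 + 5
  41 = 8·5 + 1
  5 = 5·1
so gcd(1234, 553) = 1.
Back-substitute for Bézout coefficients:
  1 = 41 - 8·5
  ... = 553·(241) + 1234·(-108)
So 553·241 ≡ 1 (mod 1234), and 241 mod 1234 = 241.

241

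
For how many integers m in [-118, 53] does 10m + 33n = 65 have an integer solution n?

gcd(33, 10) = 1  (33 = 3*10 + 3, 10 = 3*3 + 1, 3 = 3*1).
Back-substituting, 10*(10) + 33*(-3) = 1.
Scale by 65: particular solution (650, -195); reduce m mod 33: (23, -5).
General solution: m = 23 + 33t, n = -5 - 10t for integer t.
-118 ≤ 23 + 33t ≤ 53 gives t ∈ [-4, 0], which is 5 values.

5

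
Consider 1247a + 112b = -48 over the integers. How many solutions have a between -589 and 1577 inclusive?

gcd(1247, 112) = 1.
By Bézout, 1247*(15) + 112*(-167) = 1.
Particular solution: (64, -713).
General solution: a = 64 + 112t, b = -713 - 1247t for integer t.
-589 ≤ 64 + 112t ≤ 1577 gives t ∈ [-5, 13], which is 19 values.

19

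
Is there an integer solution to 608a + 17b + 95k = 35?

gcd(608, 17) = 1  (608 = 35*17 + 13, 17 = 1*13 + 4, 13 = 3*4 + 1, 4 = 4*1).
gcd(1, 95) = 1.
1 divides 35, so integer solutions exist.

yes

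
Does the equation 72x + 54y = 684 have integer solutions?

yes

gcd(72, 54) = 18.
18 divides 684, so integer solutions exist.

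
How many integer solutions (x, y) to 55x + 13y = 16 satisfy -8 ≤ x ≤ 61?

5

gcd(55, 13) = 1.
By Bézout, 55·(-4) + 13·(17) = 1.
Particular solution: (1, -3).
General solution: x = 1 + 13t, y = -3 - 55t for integer t.
-8 ≤ 1 + 13t ≤ 61 gives t ∈ [0, 4], which is 5 values.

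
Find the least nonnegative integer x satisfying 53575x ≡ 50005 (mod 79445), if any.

3502

gcd(79445, 53575) = 5.
5 divides 50005, so solutions exist.
By Bézout, 53575×(-2208) + 79445×(1489) = 5.
So 53575×(-2208) ≡ 5 (mod 79445); multiply by 10001: x ≡ -22082208 (mod 15889).
Smallest nonnegative: x = -22082208 mod 15889 = 3502.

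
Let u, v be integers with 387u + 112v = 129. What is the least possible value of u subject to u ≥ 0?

gcd(387, 112):
  387 = 3×112 + 51
  112 = 2×51 + 10
  51 = 5×10 + 1
  10 = 10×1
so gcd(387, 112) = 1.
1 divides 129, so solutions exist.
Back-substitute for Bézout coefficients:
  1 = 51 - 5×10
  ... = 387×(11) + 112×(-38)
Scale by 129/1 = 129: (u₀, v₀) = (1419, -4902).
General solution: u = 1419 + 112t, v = -4902 - 387t for integer t.
u ≥ 0: smallest is 1419 mod 112 = 75 (at t = -12), with v = -258.

75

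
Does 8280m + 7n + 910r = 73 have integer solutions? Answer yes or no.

yes

gcd(8280, 7) = 1  (8280 = 1182×7 + 6, 7 = 1×6 + 1, 6 = 6×1).
gcd(1, 910) = 1.
1 divides 73, so integer solutions exist.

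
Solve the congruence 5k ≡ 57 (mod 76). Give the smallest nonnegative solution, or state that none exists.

57

gcd(76, 5) = 1.
1 divides 57, so solutions exist.
By Bézout, 5·(-15) + 76·(1) = 1.
So 5·(-15) ≡ 1 (mod 76); multiply by 57: k ≡ -855 (mod 76).
Smallest nonnegative: k = -855 mod 76 = 57.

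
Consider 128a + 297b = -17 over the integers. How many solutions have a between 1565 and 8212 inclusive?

gcd(297, 128):
  297 = 2×128 + 41
  128 = 3×41 + 5
  41 = 8×5 + 1
  5 = 5×1
so gcd(297, 128) = 1.
Back-substitute for Bézout coefficients:
  1 = 41 - 8×5
  ... = 128×(-58) + 297×(25)
Scale by -17: particular solution (986, -425); reduce a mod 297: (95, -41).
General solution: a = 95 + 297t, b = -41 - 128t for integer t.
1565 ≤ 95 + 297t ≤ 8212 gives t ∈ [5, 27], which is 23 values.

23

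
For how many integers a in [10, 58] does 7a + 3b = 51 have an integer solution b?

16

gcd(7, 3):
  7 = 2*3 + 1
  3 = 3*1
so gcd(7, 3) = 1.
Back-substitute for Bézout coefficients:
  1 = 7 - 2*3
  ... = 7*(1) + 3*(-2)
Scale by 51: particular solution (51, -102); reduce a mod 3: (0, 17).
General solution: a = 0 + 3t, b = 17 - 7t for integer t.
10 ≤ 0 + 3t ≤ 58 gives t ∈ [4, 19], which is 16 values.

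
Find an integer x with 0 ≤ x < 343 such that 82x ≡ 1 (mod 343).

gcd(343, 82):
  343 = 4·82 + 15
  82 = 5·15 + 7
  15 = 2·7 + 1
  7 = 7·1
so gcd(343, 82) = 1.
Back-substitute for Bézout coefficients:
  1 = 15 - 2·7
  ... = 82·(-46) + 343·(11)
So 82·-46 ≡ 1 (mod 343), and -46 mod 343 = 297.

297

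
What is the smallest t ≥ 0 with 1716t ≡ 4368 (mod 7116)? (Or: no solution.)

326

gcd(7116, 1716):
  7116 = 4·1716 + 252
  1716 = 6·252 + 204
  252 = 1·204 + 48
  204 = 4·48 + 12
  48 = 4·12
so gcd(7116, 1716) = 12.
12 divides 4368, so solutions exist.
Back-substitute for Bézout coefficients:
  12 = 204 - 4·48
  ... = 1716·(141) + 7116·(-34)
So 1716·(141) ≡ 12 (mod 7116); multiply by 364: t ≡ 51324 (mod 593).
Smallest nonnegative: t = 51324 mod 593 = 326.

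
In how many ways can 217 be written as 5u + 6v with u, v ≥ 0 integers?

7

gcd(6, 5) = 1  (6 = 1×5 + 1, 5 = 5×1).
Back-substituting, 5×(-1) + 6×(1) = 1.
Scale by 217: one solution is (-217, 217). Reduce u mod 6: (5, 32).
General: u = 5 + 6t, v = 32 - 5t.
u ≥ 0 ⇒ t ≥ 0; v ≥ 0 ⇒ t ≤ 6. So t ∈ [0, 6]: 7 solutions.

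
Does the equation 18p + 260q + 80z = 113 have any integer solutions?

no

gcd(260, 18):
  260 = 14×18 + 8
  18 = 2×8 + 2
  8 = 4×2
so gcd(260, 18) = 2.
gcd(2, 80) = 2.
2 does not divide 113 (remainder 1), so no integer solutions.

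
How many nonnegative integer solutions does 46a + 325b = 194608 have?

gcd(325, 46):
  325 = 7*46 + 3
  46 = 15*3 + 1
  3 = 3*1
so gcd(325, 46) = 1.
Back-substitute for Bézout coefficients:
  1 = 46 - 15*3
  ... = 46*(106) + 325*(-15)
Scale by 194608: one solution is (20628448, -2919120). Reduce a mod 325: (48, 592).
General: a = 48 + 325t, b = 592 - 46t.
a ≥ 0 ⇒ t ≥ 0; b ≥ 0 ⇒ t ≤ 12. So t ∈ [0, 12]: 13 solutions.

13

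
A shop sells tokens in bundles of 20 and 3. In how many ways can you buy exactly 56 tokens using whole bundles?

Need nonnegative integers with 20j + 3k = 56.
gcd(20, 3) = 1, and 20·(-1) + 3·(7) = 1.
So (j₀, k₀) = (-56, 392); general j = -56 + 3t, k = 392 - 20t.
j ≥ 0 ⇒ t ≥ 19; k ≥ 0 ⇒ t ≤ 19. That's 1 value of t.

1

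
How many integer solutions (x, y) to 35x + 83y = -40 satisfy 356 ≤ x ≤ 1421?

13

gcd(83, 35) = 1  (83 = 2*35 + 13, 35 = 2*13 + 9, 13 = 1*9 + 4, 9 = 2*4 + 1, 4 = 4*1).
Back-substituting, 35*(19) + 83*(-8) = 1.
Scale by -40: particular solution (-760, 320); reduce x mod 83: (70, -30).
General solution: x = 70 + 83t, y = -30 - 35t for integer t.
356 ≤ 70 + 83t ≤ 1421 gives t ∈ [4, 16], which is 13 values.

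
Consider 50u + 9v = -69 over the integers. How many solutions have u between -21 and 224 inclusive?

28

gcd(50, 9) = 1  (50 = 5×9 + 5, 9 = 1×5 + 4, 5 = 1×4 + 1, 4 = 4×1).
Back-substituting, 50×(2) + 9×(-11) = 1.
Scale by -69: particular solution (-138, 759); reduce u mod 9: (6, -41).
General solution: u = 6 + 9t, v = -41 - 50t for integer t.
-21 ≤ 6 + 9t ≤ 224 gives t ∈ [-3, 24], which is 28 values.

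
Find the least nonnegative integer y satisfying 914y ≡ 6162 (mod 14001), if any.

gcd(14001, 914) = 1  (14001 = 15*914 + 291, 914 = 3*291 + 41, 291 = 7*41 + 4, 41 = 10*4 + 1, 4 = 4*1).
1 divides 6162, so solutions exist.
Back-substituting, 914*(3416) + 14001*(-223) = 1.
So 914*(3416) ≡ 1 (mod 14001); multiply by 6162: y ≡ 21049392 (mod 14001).
Smallest nonnegative: y = 21049392 mod 14001 = 5889.

5889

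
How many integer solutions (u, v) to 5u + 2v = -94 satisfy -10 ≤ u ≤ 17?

gcd(5, 2) = 1  (5 = 2·2 + 1, 2 = 2·1).
Back-substituting, 5·(1) + 2·(-2) = 1.
Scale by -94: particular solution (-94, 188); reduce u mod 2: (0, -47).
General solution: u = 0 + 2t, v = -47 - 5t for integer t.
-10 ≤ 0 + 2t ≤ 17 gives t ∈ [-5, 8], which is 14 values.

14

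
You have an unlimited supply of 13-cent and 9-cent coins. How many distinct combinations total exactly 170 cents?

2

Need nonnegative integers with 13j + 9k = 170.
gcd(13, 9) = 1, and 13·(-2) + 9·(3) = 1.
So (j₀, k₀) = (-340, 510); general j = -340 + 9t, k = 510 - 13t.
j ≥ 0 ⇒ t ≥ 38; k ≥ 0 ⇒ t ≤ 39. That's 2 values of t.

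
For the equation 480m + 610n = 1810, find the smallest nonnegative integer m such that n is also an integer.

33

gcd(610, 480):
  610 = 1·480 + 130
  480 = 3·130 + 90
  130 = 1·90 + 40
  90 = 2·40 + 10
  40 = 4·10
so gcd(610, 480) = 10.
10 divides 1810, so solutions exist.
Back-substitute for Bézout coefficients:
  10 = 90 - 2·40
  ... = 480·(14) + 610·(-11)
Scale by 1810/10 = 181: (m₀, n₀) = (2534, -1991).
General solution: m = 2534 + 61t, n = -1991 - 48t for integer t.
m ≥ 0: smallest is 2534 mod 61 = 33 (at t = -41), with n = -23.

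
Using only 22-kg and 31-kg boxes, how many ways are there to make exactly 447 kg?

Need nonnegative integers with 22j + 31k = 447.
gcd(22, 31) = 1, and 22·(-7) + 31·(5) = 1.
So (j₀, k₀) = (-3129, 2235); general j = -3129 + 31t, k = 2235 - 22t.
j ≥ 0 ⇒ t ≥ 101; k ≥ 0 ⇒ t ≤ 101. That's 1 value of t.

1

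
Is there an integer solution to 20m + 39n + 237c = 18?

gcd(39, 20) = 1  (39 = 1×20 + 19, 20 = 1×19 + 1, 19 = 19×1).
gcd(1, 237) = 1.
1 divides 18, so integer solutions exist.

yes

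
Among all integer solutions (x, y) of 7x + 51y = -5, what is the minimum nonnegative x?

43

gcd(51, 7):
  51 = 7×7 + 2
  7 = 3×2 + 1
  2 = 2×1
so gcd(51, 7) = 1.
1 divides -5, so solutions exist.
Back-substitute for Bézout coefficients:
  1 = 7 - 3×2
  ... = 7×(22) + 51×(-3)
Scale by -5/1 = -5: (x₀, y₀) = (-110, 15).
General solution: x = -110 + 51t, y = 15 - 7t for integer t.
x ≥ 0: smallest is -110 mod 51 = 43 (at t = 3), with y = -6.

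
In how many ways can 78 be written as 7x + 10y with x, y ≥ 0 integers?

gcd(10, 7):
  10 = 1×7 + 3
  7 = 2×3 + 1
  3 = 3×1
so gcd(10, 7) = 1.
Back-substitute for Bézout coefficients:
  1 = 7 - 2×3
  ... = 7×(3) + 10×(-2)
Scale by 78: one solution is (234, -156). Reduce x mod 10: (4, 5).
General: x = 4 + 10t, y = 5 - 7t.
x ≥ 0 ⇒ t ≥ 0; y ≥ 0 ⇒ t ≤ 0. So t ∈ [0, 0]: 1 solution.

1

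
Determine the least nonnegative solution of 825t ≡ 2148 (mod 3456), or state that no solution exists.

gcd(3456, 825) = 3.
3 divides 2148, so solutions exist.
By Bézout, 825·(155) + 3456·(-37) = 3.
So 825·(155) ≡ 3 (mod 3456); multiply by 716: t ≡ 110980 (mod 1152).
Smallest nonnegative: t = 110980 mod 1152 = 388.

388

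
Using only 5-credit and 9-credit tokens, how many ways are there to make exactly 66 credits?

1

Need nonnegative integers with 5j + 9k = 66.
gcd(5, 9) = 1, and 5·(2) + 9·(-1) = 1.
So (j₀, k₀) = (132, -66); general j = 132 + 9t, k = -66 - 5t.
j ≥ 0 ⇒ t ≥ -14; k ≥ 0 ⇒ t ≤ -14. That's 1 value of t.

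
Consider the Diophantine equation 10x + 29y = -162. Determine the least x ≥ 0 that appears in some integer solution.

gcd(29, 10) = 1.
1 divides -162, so solutions exist.
By Bézout, 10*(3) + 29*(-1) = 1.
Scale by -162/1 = -162: (x₀, y₀) = (-486, 162).
General solution: x = -486 + 29t, y = 162 - 10t for integer t.
x ≥ 0: smallest is -486 mod 29 = 7 (at t = 17), with y = -8.

7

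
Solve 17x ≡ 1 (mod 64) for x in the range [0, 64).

gcd(64, 17) = 1.
By Bézout, 17·(-15) + 64·(4) = 1.
So 17·-15 ≡ 1 (mod 64), and -15 mod 64 = 49.

49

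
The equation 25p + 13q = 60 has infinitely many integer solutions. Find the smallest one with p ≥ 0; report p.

5

gcd(25, 13) = 1.
1 divides 60, so solutions exist.
By Bézout, 25·(-1) + 13·(2) = 1.
Scale by 60/1 = 60: (p₀, q₀) = (-60, 120).
General solution: p = -60 + 13t, q = 120 - 25t for integer t.
p ≥ 0: smallest is -60 mod 13 = 5 (at t = 5), with q = -5.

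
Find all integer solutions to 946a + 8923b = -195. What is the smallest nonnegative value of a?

gcd(8923, 946):
  8923 = 9·946 + 409
  946 = 2·409 + 128
  409 = 3·128 + 25
  128 = 5·25 + 3
  25 = 8·3 + 1
  3 = 3·1
so gcd(8923, 946) = 1.
1 divides -195, so solutions exist.
Back-substitute for Bézout coefficients:
  1 = 25 - 8·3
  ... = 946·(-2858) + 8923·(303)
Scale by -195/1 = -195: (a₀, b₀) = (557310, -59085).
General solution: a = 557310 + 8923t, b = -59085 - 946t for integer t.
a ≥ 0: smallest is 557310 mod 8923 = 4084 (at t = -62), with b = -433.

4084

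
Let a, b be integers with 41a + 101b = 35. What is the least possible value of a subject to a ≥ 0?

gcd(101, 41):
  101 = 2×41 + 19
  41 = 2×19 + 3
  19 = 6×3 + 1
  3 = 3×1
so gcd(101, 41) = 1.
1 divides 35, so solutions exist.
Back-substitute for Bézout coefficients:
  1 = 19 - 6×3
  ... = 41×(-32) + 101×(13)
Scale by 35/1 = 35: (a₀, b₀) = (-1120, 455).
General solution: a = -1120 + 101t, b = 455 - 41t for integer t.
a ≥ 0: smallest is -1120 mod 101 = 92 (at t = 12), with b = -37.

92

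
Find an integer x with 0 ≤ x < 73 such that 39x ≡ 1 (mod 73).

15

gcd(73, 39):
  73 = 1*39 + 34
  39 = 1*34 + 5
  34 = 6*5 + 4
  5 = 1*4 + 1
  4 = 4*1
so gcd(73, 39) = 1.
Back-substitute for Bézout coefficients:
  1 = 5 - 1*4
  ... = 39*(15) + 73*(-8)
So 39*15 ≡ 1 (mod 73), and 15 mod 73 = 15.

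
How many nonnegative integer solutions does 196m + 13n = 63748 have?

gcd(196, 13) = 1  (196 = 15*13 + 1, 13 = 13*1).
Back-substituting, 196*(1) + 13*(-15) = 1.
Scale by 63748: one solution is (63748, -956220). Reduce m mod 13: (9, 4768).
General: m = 9 + 13t, n = 4768 - 196t.
m ≥ 0 ⇒ t ≥ 0; n ≥ 0 ⇒ t ≤ 24. So t ∈ [0, 24]: 25 solutions.

25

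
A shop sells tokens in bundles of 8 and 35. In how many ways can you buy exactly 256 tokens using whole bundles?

1

Need nonnegative integers with 8j + 35k = 256.
gcd(8, 35) = 1, and 8·(-13) + 35·(3) = 1.
So (j₀, k₀) = (-3328, 768); general j = -3328 + 35t, k = 768 - 8t.
j ≥ 0 ⇒ t ≥ 96; k ≥ 0 ⇒ t ≤ 96. That's 1 value of t.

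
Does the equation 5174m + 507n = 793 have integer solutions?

yes

gcd(5174, 507) = 13  (5174 = 10·507 + 104, 507 = 4·104 + 91, 104 = 1·91 + 13, 91 = 7·13).
13 divides 793, so integer solutions exist.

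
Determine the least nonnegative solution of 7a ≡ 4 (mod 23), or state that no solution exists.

gcd(23, 7):
  23 = 3*7 + 2
  7 = 3*2 + 1
  2 = 2*1
so gcd(23, 7) = 1.
1 divides 4, so solutions exist.
Back-substitute for Bézout coefficients:
  1 = 7 - 3*2
  ... = 7*(10) + 23*(-3)
So 7*(10) ≡ 1 (mod 23); multiply by 4: a ≡ 40 (mod 23).
Smallest nonnegative: a = 40 mod 23 = 17.

17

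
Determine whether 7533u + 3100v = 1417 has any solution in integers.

no

gcd(7533, 3100):
  7533 = 2*3100 + 1333
  3100 = 2*1333 + 434
  1333 = 3*434 + 31
  434 = 14*31
so gcd(7533, 3100) = 31.
31 does not divide 1417 (remainder 22), so no integer solutions.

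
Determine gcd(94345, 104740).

gcd(104740, 94345):
  104740 = 1×94345 + 10395
  94345 = 9×10395 + 790
  10395 = 13×790 + 125
  790 = 6×125 + 40
  125 = 3×40 + 5
  40 = 8×5
so gcd(104740, 94345) = 5.

5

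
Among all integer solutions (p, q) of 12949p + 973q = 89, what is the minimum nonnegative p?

gcd(12949, 973) = 1  (12949 = 13·973 + 300, 973 = 3·300 + 73, 300 = 4·73 + 8, 73 = 9·8 + 1, 8 = 8·1).
1 divides 89, so solutions exist.
Back-substituting, 12949·(-120) + 973·(1597) = 1.
Scale by 89/1 = 89: (p₀, q₀) = (-10680, 142133).
General solution: p = -10680 + 973t, q = 142133 - 12949t for integer t.
p ≥ 0: smallest is -10680 mod 973 = 23 (at t = 11), with q = -306.

23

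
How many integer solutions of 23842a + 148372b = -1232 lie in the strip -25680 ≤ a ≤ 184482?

20

gcd(148372, 23842):
  148372 = 6·23842 + 5320
  23842 = 4·5320 + 2562
  5320 = 2·2562 + 196
  2562 = 13·196 + 14
  196 = 14·14
so gcd(148372, 23842) = 14.
Back-substitute for Bézout coefficients:
  14 = 2562 - 13·196
  ... = 23842·(753) + 148372·(-121)
Scale by -88: particular solution (-66264, 10648); reduce a mod 10598: (7922, -1273).
General solution: a = 7922 + 10598t, b = -1273 - 1703t for integer t.
-25680 ≤ 7922 + 10598t ≤ 184482 gives t ∈ [-3, 16], which is 20 values.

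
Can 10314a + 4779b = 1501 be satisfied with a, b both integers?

no

gcd(10314, 4779) = 27  (10314 = 2·4779 + 756, 4779 = 6·756 + 243, 756 = 3·243 + 27, 243 = 9·27).
27 does not divide 1501 (remainder 16), so no integer solutions.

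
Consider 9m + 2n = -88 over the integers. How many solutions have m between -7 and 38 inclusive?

gcd(9, 2):
  9 = 4·2 + 1
  2 = 2·1
so gcd(9, 2) = 1.
Back-substitute for Bézout coefficients:
  1 = 9 - 4·2
  ... = 9·(1) + 2·(-4)
Scale by -88: particular solution (-88, 352); reduce m mod 2: (0, -44).
General solution: m = 0 + 2t, n = -44 - 9t for integer t.
-7 ≤ 0 + 2t ≤ 38 gives t ∈ [-3, 19], which is 23 values.

23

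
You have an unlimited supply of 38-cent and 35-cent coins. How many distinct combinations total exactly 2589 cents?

Need nonnegative integers with 38j + 35k = 2589.
gcd(38, 35) = 1, and 38·(12) + 35·(-13) = 1.
So (j₀, k₀) = (31068, -33657); general j = 31068 + 35t, k = -33657 - 38t.
j ≥ 0 ⇒ t ≥ -887; k ≥ 0 ⇒ t ≤ -886. That's 2 values of t.

2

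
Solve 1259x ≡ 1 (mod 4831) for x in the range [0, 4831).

2498

gcd(4831, 1259) = 1  (4831 = 3*1259 + 1054, 1259 = 1*1054 + 205, 1054 = 5*205 + 29, 205 = 7*29 + 2, 29 = 14*2 + 1, 2 = 2*1).
Back-substituting, 1259*(-2333) + 4831*(608) = 1.
So 1259*-2333 ≡ 1 (mod 4831), and -2333 mod 4831 = 2498.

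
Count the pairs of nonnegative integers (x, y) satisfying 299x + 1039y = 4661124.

gcd(1039, 299) = 1  (1039 = 3·299 + 142, 299 = 2·142 + 15, 142 = 9·15 + 7, 15 = 2·7 + 1, 7 = 7·1).
Back-substituting, 299·(139) + 1039·(-40) = 1.
Scale by 4661124: one solution is (647896236, -186444960). Reduce x mod 1039: (772, 4264).
General: x = 772 + 1039t, y = 4264 - 299t.
x ≥ 0 ⇒ t ≥ 0; y ≥ 0 ⇒ t ≤ 14. So t ∈ [0, 14]: 15 solutions.

15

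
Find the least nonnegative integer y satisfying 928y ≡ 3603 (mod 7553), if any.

gcd(7553, 928) = 1.
1 divides 3603, so solutions exist.
By Bézout, 928×(1815) + 7553×(-223) = 1.
So 928×(1815) ≡ 1 (mod 7553); multiply by 3603: y ≡ 6539445 (mod 7553).
Smallest nonnegative: y = 6539445 mod 7553 = 6100.

6100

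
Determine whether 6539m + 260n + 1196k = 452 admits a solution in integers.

no

gcd(6539, 260):
  6539 = 25·260 + 39
  260 = 6·39 + 26
  39 = 1·26 + 13
  26 = 2·13
so gcd(6539, 260) = 13.
gcd(13, 1196) = 13.
13 does not divide 452 (remainder 10), so no integer solutions.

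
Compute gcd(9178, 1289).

gcd(9178, 1289):
  9178 = 7*1289 + 155
  1289 = 8*155 + 49
  155 = 3*49 + 8
  49 = 6*8 + 1
  8 = 8*1
so gcd(9178, 1289) = 1.

1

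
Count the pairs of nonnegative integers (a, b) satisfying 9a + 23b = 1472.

gcd(23, 9) = 1  (23 = 2*9 + 5, 9 = 1*5 + 4, 5 = 1*4 + 1, 4 = 4*1).
Back-substituting, 9*(-5) + 23*(2) = 1.
Scale by 1472: one solution is (-7360, 2944). Reduce a mod 23: (0, 64).
General: a = 0 + 23t, b = 64 - 9t.
a ≥ 0 ⇒ t ≥ 0; b ≥ 0 ⇒ t ≤ 7. So t ∈ [0, 7]: 8 solutions.

8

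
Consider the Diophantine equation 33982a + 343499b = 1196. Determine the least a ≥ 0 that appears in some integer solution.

17083

gcd(343499, 33982):
  343499 = 10·33982 + 3679
  33982 = 9·3679 + 871
  3679 = 4·871 + 195
  871 = 4·195 + 91
  195 = 2·91 + 13
  91 = 7·13
so gcd(343499, 33982) = 13.
13 divides 1196, so solutions exist.
Back-substitute for Bézout coefficients:
  13 = 195 - 2·91
  ... = 33982·(-3548) + 343499·(351)
Scale by 1196/13 = 92: (a₀, b₀) = (-326416, 32292).
General solution: a = -326416 + 26423t, b = 32292 - 2614t for integer t.
a ≥ 0: smallest is -326416 mod 26423 = 17083 (at t = 13), with b = -1690.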